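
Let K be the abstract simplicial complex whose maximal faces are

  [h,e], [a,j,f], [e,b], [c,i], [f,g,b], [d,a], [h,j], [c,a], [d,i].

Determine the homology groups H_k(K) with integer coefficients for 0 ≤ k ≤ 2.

K has 10 vertices, 13 edges, 2 triangles.
rank ∂_0 = 0, rank ∂_1 = 9 ⇒ b_0 = 10 − 0 − 9 = 1; all invariant factors of ∂_1 are 1 so no torsion. So H_0 = Z.
rank ∂_1 = 9, rank ∂_2 = 2 ⇒ b_1 = 13 − 9 − 2 = 2; all invariant factors of ∂_2 are 1 so no torsion. So H_1 = Z^2.
rank ∂_2 = 2, rank ∂_3 = 0 ⇒ b_2 = 2 − 2 − 0 = 0. So H_2 = 0.

H_0 = Z,  H_1 = Z^2,  H_2 = 0.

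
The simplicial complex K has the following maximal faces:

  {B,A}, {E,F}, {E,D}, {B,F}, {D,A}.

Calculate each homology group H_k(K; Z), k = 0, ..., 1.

H_0 ≅ Z,  H_1 ≅ Z.

K has 5 vertices, 5 edges.
rank ∂_0 = 0, rank ∂_1 = 4 ⇒ b_0 = 5 − 0 − 4 = 1; all invariant factors of ∂_1 are 1 so no torsion. So H_0 ≅ Z.
rank ∂_1 = 4, rank ∂_2 = 0 ⇒ b_1 = 5 − 4 − 0 = 1. So H_1 ≅ Z.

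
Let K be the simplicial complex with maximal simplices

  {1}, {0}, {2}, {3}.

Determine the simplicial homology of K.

Fix the vertex order 0 < 1 < 2 < 3 and write every simplex with vertices in increasing order. Then dim K = 0 and the simplices of K are:

  0-simplices (4): [0], [1], [2], [3]

so the chain groups are C_0 ≅ Z^4.

Now H_k = ker ∂_k / im ∂_{k+1}, so:

  H_0: rank C_0 − rank ∂_1 = 4 − 0 = 4, and there is no ∂_1, so H_0 = Z^4.

H_0 ≅ Z^4.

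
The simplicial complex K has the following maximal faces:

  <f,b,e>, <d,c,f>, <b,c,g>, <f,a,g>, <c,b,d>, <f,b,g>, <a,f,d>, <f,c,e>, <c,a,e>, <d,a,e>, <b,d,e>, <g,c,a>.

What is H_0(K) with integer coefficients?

Take the total order a < b < c < d < e < f < g on the vertex set. Then K (dimension 2) consists of the simplices:

  0-simplices (7): a, b, c, d, e, f, g
  1-simplices (18): ac, ad, ae, af, ag, bc, bd, be, bf, bg, cd, ce, cf, cg, de, df, ef, fg
  2-simplices (12): ace, acg, ade, adf, afg, bcd, bcg, bde, bef, bfg, cdf, cef

giving chain groups C_0 ≅ Z^7, C_1 ≅ Z^18, C_2 ≅ Z^12.

The boundary map ∂_1: C_1 → C_0 maps an edge to its endpoints' difference, ∂[p,q] = q − p. For instance
  ∂bf = f − b.
As a 7×18 matrix over Z this has rank 6, with invariant factors (1,1,1,1,1,1).

The boundary map ∂_2: C_2 → C_1 acts by ∂[p,q,r] = [q,r] − [p,r] + [p,q]. For instance
  ∂cdf = df − cf + cd,
  ∂ace = ce − ae + ac.
This gives a 18×12 integer matrix of rank 12; reducing to Smith normal form yields diagonal entries (1,1,1,1,1,1,1,1,1,1,1,2).

Now H_k = ker ∂_k / im ∂_{k+1}, so:

  H_0: rank C_0 − rank ∂_1 = 7 − 6 = 1, and the invariant factors of ∂_1 are all 1, so H_0 ≅ Z.

(K is a triangulation of the real projective plane RP^2.)

H_0 ≅ Z.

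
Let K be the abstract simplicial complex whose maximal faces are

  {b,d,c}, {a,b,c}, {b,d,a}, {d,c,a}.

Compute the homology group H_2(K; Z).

H_2 = Z.

We work with the vertex ordering a < b < c < d. The simplices of K, each written with vertices in increasing order, are:

  0-simplices (4): a, b, c, d
  1-simplices (6): ab, ac, ad, bc, bd, cd
  2-simplices (4): abc, abd, acd, bcd

so the chain groups are C_0 ≅ Z^4, C_1 ≅ Z^6, C_2 ≅ Z^4.

Boundary ∂_1: C_1 → C_0 sends each edge [p,q] (with p < q) to q − p. For instance
  ∂bc = c − b.
As a 4×6 matrix over Z this has rank 3, with invariant factors (1,1,1).

Boundary ∂_2: C_2 → C_1 sends each 2-simplex [p,q,r] to [q,r] − [p,r] + [p,q]. For instance
  ∂abd = bd − ad + ab,
  ∂acd = cd − ad + ac.
This gives a 6×4 integer matrix of rank 3; reducing to Smith normal form yields diagonal entries (1,1,1).

From H_k ≅ ker(∂_k) / im(∂_{k+1}) we obtain:

  H_2: rank ker ∂_2 − rank ∂_3 = (4 − 3) − 0 = 1, and there is no ∂_3, so H_2 = Z.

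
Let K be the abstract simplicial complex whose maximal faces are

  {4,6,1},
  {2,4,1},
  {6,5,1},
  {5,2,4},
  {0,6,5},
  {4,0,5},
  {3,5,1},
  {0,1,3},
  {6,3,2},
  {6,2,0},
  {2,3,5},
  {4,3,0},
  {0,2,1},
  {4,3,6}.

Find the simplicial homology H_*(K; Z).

K has 7 vertices, 21 edges, 14 triangles.
rank ∂_0 = 0, rank ∂_1 = 6 ⇒ b_0 = 7 − 0 − 6 = 1; all invariant factors of ∂_1 are 1 so no torsion. So H_0 ≅ Z.
rank ∂_1 = 6, rank ∂_2 = 13 ⇒ b_1 = 21 − 6 − 13 = 2; all invariant factors of ∂_2 are 1 so no torsion. So H_1 ≅ Z^2.
rank ∂_2 = 13, rank ∂_3 = 0 ⇒ b_2 = 14 − 13 − 0 = 1. So H_2 ≅ Z.

H_0 ≅ Z,  H_1 ≅ Z^2,  H_2 ≅ Z.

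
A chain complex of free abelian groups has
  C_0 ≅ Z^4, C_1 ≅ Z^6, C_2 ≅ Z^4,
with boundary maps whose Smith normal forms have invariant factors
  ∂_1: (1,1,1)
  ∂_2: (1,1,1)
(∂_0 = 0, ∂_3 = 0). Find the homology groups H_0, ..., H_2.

H_0 ≅ Z,  H_1 = 0,  H_2 ≅ Z.

H_0: b_0 = 4 − 0 − 3 = 1; torsion from ∂_1 factors > 1: none. So H_0 ≅ Z.
H_1: b_1 = 6 − 3 − 3 = 0; torsion from ∂_2 factors > 1: none. So H_1 ≅ 0.
H_2: b_2 = 4 − 3 − 0 = 1; torsion from ∂_3 factors > 1: none. So H_2 ≅ Z.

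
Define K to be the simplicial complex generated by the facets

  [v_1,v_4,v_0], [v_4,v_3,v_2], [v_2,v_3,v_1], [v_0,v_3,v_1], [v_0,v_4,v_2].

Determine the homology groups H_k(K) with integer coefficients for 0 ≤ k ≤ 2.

H_0 ≅ Z,  H_1 ≅ Z,  H_2 = 0.

Take the total order v_0 < v_1 < v_2 < v_3 < v_4 on the vertex set. Then K (dimension 2) consists of the simplices:

  0-simplices (5): [v_0], [v_1], [v_2], [v_3], [v_4]
  1-simplices (10): [v_0,v_1], [v_0,v_2], [v_0,v_3], [v_0,v_4], [v_1,v_2], [v_1,v_3], [v_1,v_4], [v_2,v_3], [v_2,v_4], [v_3,v_4]
  2-simplices (5): [v_0,v_1,v_3], [v_0,v_1,v_4], [v_0,v_2,v_4], [v_1,v_2,v_3], [v_2,v_3,v_4]

so the chain groups are C_0 ≅ Z^5, C_1 ≅ Z^10, C_2 ≅ Z^5.

Boundary ∂_1: C_1 → C_0 maps an edge to its endpoints' difference, ∂[p,q] = q − p. For instance
  ∂[v_2,v_3] = [v_3] − [v_2].
This gives a 5×10 integer matrix of rank 4; reducing to Smith normal form yields diagonal entries (1,1,1,1).

∂_2: C_2 → C_1 sends each 2-simplex [p,q,r] to [q,r] − [p,r] + [p,q]. For instance
  ∂[v_0,v_2,v_4] = [v_2,v_4] − [v_0,v_4] + [v_0,v_2],
  ∂[v_0,v_1,v_4] = [v_1,v_4] − [v_0,v_4] + [v_0,v_1].
The 10×5 boundary matrix has rank 5 and Smith normal form diag(1,1,1,1,1).

Reading off H_k = ker ∂_k / im ∂_{k+1}:

  H_0: rank C_0 − rank ∂_1 = 5 − 4 = 1, and the invariant factors of ∂_1 are all 1, so H_0 = Z.
  H_1: rank ker ∂_1 − rank ∂_2 = (10 − 4) − 5 = 1, and the invariant factors of ∂_2 are all 1, so H_1 = Z.
  H_2: rank ker ∂_2 − rank ∂_3 = (5 − 5) − 0 = 0, and there is no ∂_3, so H_2 = 0.

As a check, the Euler characteristic is 5 − 10 + 5 = 0, which agrees with 1 − 1 + 0 = 0.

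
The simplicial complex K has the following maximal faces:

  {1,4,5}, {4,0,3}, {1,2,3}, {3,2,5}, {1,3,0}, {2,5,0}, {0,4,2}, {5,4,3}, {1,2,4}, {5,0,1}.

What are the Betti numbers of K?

K has 6 vertices, 15 edges, 10 triangles.
rank ∂_0 = 0, rank ∂_1 = 5 ⇒ b_0 = 6 − 0 − 5 = 1; all invariant factors of ∂_1 are 1 so no torsion. So H_0 ≅ Z.
rank ∂_1 = 5, rank ∂_2 = 10 ⇒ b_1 = 15 − 5 − 10 = 0; ∂_2 has invariant factor(s) [2] giving torsion. So H_1 ≅ Z_2.
rank ∂_2 = 10, rank ∂_3 = 0 ⇒ b_2 = 10 − 10 − 0 = 0. So H_2 ≅ 0.

b_0 = 1, b_1 = 0, b_2 = 0.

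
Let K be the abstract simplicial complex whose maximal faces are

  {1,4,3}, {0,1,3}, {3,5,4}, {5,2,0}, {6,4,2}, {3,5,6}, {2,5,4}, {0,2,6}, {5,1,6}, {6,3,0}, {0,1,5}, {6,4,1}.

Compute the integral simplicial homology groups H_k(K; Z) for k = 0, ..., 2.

Order the vertices as 0 < 1 < 2 < 3 < 4 < 5 < 6. Listing each simplex with vertices in this order, K has dimension 2 with simplices:

  0-simplices (7): [0], [1], [2], [3], [4], [5], [6]
  1-simplices (18): [0,1], [0,2], [0,3], [0,5], [0,6], [1,3], [1,4], [1,5], [1,6], [2,4], [2,5], [2,6], [3,4], [3,5], [3,6], [4,5], [4,6], [5,6]
  2-simplices (12): [0,1,3], [0,1,5], [0,2,5], [0,2,6], [0,3,6], [1,3,4], [1,4,6], [1,5,6], [2,4,5], [2,4,6], [3,4,5], [3,5,6]

giving chain groups C_0 ≅ Z^7, C_1 ≅ Z^18, C_2 ≅ Z^12.

Boundary ∂_1: C_1 → C_0 is given by ∂[p,q] = [q] − [p]. For instance
  ∂[3,5] = [5] − [3].
The 7×18 boundary matrix has rank 6 and Smith normal form diag(1,1,1,1,1,1).

Boundary ∂_2: C_2 → C_1 acts by ∂[p,q,r] = [q,r] − [p,r] + [p,q]. For instance
  ∂[3,5,6] = [5,6] − [3,6] + [3,5],
  ∂[0,2,5] = [2,5] − [0,5] + [0,2].
The 18×12 boundary matrix has rank 12 and Smith normal form diag(1,1,1,1,1,1,1,1,1,1,1,2).

Now H_k = ker ∂_k / im ∂_{k+1}, so:

  H_0: rank C_0 − rank ∂_1 = 7 − 6 = 1, and the invariant factors of ∂_1 are all 1, so H_0 ≅ Z.
  H_1: rank ker ∂_1 − rank ∂_2 = (18 − 6) − 12 = 0, and ∂_2 has invariant factor 2 > 1, so H_1 ≅ Z/2Z.
  H_2: rank ker ∂_2 − rank ∂_3 = (12 − 12) − 0 = 0, and there is no ∂_3, so H_2 ≅ 0.

H_0 ≅ Z,  H_1 ≅ Z/2Z,  H_2 = 0.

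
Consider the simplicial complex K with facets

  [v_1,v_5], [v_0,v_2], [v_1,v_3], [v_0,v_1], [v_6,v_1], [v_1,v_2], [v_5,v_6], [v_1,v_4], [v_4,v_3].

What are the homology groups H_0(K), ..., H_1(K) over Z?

K has 7 vertices, 9 edges.
rank ∂_0 = 0, rank ∂_1 = 6 ⇒ b_0 = 7 − 0 − 6 = 1; all invariant factors of ∂_1 are 1 so no torsion. So H_0 = Z.
rank ∂_1 = 6, rank ∂_2 = 0 ⇒ b_1 = 9 − 6 − 0 = 3. So H_1 = Z^3.

H_0 = Z,  H_1 = Z^3.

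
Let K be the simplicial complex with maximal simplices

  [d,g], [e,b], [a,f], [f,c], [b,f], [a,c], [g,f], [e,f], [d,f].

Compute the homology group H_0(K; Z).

Take the total order a < b < c < d < e < f < g on the vertex set. Then K (dimension 1) consists of the simplices:

  0-simplices (7): a, b, c, d, e, f, g
  1-simplices (9): ac, af, be, bf, cf, df, dg, ef, fg

giving chain groups C_0 ≅ Z^7, C_1 ≅ Z^9.

Boundary ∂_1: C_1 → C_0 is given by ∂[p,q] = [q] − [p]. For instance
  ∂be = e − b.
The 7×9 boundary matrix has rank 6 and Smith normal form diag(1,1,1,1,1,1).

Computing H_k = (kernel of ∂_k) / (image of ∂_{k+1}):

  H_0: rank C_0 − rank ∂_1 = 7 − 6 = 1, and the invariant factors of ∂_1 are all 1, so H_0 = Z.

(K is a triangulation of a wedge of 3 circles.)

H_0 = Z.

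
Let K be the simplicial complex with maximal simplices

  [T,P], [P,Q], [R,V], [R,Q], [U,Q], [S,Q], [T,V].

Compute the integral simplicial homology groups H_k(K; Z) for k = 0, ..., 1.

Fix the vertex order P < Q < R < S < T < U < V and write every simplex with vertices in increasing order. Then dim K = 1 and the simplices of K are:

  0-simplices (7): P, Q, R, S, T, U, V
  1-simplices (7): PQ, PT, QR, QS, QU, RV, TV

giving chain groups C_0 ≅ Z^7, C_1 ≅ Z^7.

Boundary ∂_1: C_1 → C_0 is given by ∂[p,q] = [q] − [p].
As a 7×7 matrix over Z this has rank 6, with invariant factors (1,1,1,1,1,1).

Now H_k = ker ∂_k / im ∂_{k+1}, so:

  H_0: rank C_0 − rank ∂_1 = 7 − 6 = 1, and the invariant factors of ∂_1 are all 1, so H_0 = Z.
  H_1: rank ker ∂_1 − rank ∂_2 = (7 − 6) − 0 = 1, and there is no ∂_2, so H_1 = Z.

As a check, the Euler characteristic is 7 − 7 = 0, which agrees with 1 − 1 = 0.

H_0 = Z,  H_1 = Z.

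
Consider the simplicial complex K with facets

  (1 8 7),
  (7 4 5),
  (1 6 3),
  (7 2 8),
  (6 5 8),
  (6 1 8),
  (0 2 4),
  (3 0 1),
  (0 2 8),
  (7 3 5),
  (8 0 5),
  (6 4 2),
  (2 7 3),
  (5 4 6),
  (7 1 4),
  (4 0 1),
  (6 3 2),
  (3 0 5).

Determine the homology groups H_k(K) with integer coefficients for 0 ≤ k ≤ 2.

Take the total order 0 < 1 < 2 < 3 < 4 < 5 < 6 < 7 < 8 on the vertex set. Then K (dimension 2) consists of the simplices:

  0-simplices (9): [0], [1], [2], [3], [4], [5], [6], [7], [8]
  1-simplices (27): (27 of them)
  2-simplices (18): [0,1,3], [0,1,4], [0,2,4], [0,2,8], [0,3,5], [0,5,8], [1,3,6], [1,4,7], [1,6,8], [1,7,8], [2,3,6], [2,3,7], [2,4,6], [2,7,8], [3,5,7], [4,5,6], [4,5,7], [5,6,8]

giving chain groups C_0 ≅ Z^9, C_1 ≅ Z^27, C_2 ≅ Z^18.

Boundary ∂_1: C_1 → C_0 is given by ∂[p,q] = [q] − [p]. For instance
  ∂[3,5] = [5] − [3].
The resulting 9×27 matrix has rank 8, and its Smith normal form has invariant factors (1,1,1,1,1,1,1,1).

The boundary map ∂_2: C_2 → C_1 maps a triangle to the signed sum of its edges. For instance
  ∂[2,4,6] = [4,6] − [2,6] + [2,4],
  ∂[4,5,6] = [5,6] − [4,6] + [4,5].
As a 27×18 matrix over Z this has rank 17, with invariant factors (1,1,1,1,1,1,1,1,1,1,1,1,1,1,1,1,1).

Computing H_k = (kernel of ∂_k) / (image of ∂_{k+1}):

  H_0: rank C_0 − rank ∂_1 = 9 − 8 = 1, and the invariant factors of ∂_1 are all 1, so H_0 ≅ Z.
  H_1: rank ker ∂_1 − rank ∂_2 = (27 − 8) − 17 = 2, and the invariant factors of ∂_2 are all 1, so H_1 ≅ Z^2.
  H_2: rank ker ∂_2 − rank ∂_3 = (18 − 17) − 0 = 1, and there is no ∂_3, so H_2 ≅ Z.

H_0 ≅ Z,  H_1 ≅ Z^2,  H_2 ≅ Z.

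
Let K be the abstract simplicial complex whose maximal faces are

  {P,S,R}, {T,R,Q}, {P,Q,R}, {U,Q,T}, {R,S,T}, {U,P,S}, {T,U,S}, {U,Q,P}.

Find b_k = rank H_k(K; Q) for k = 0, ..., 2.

Take the total order P < Q < R < S < T < U on the vertex set. Then K (dimension 2) consists of the simplices:

  0-simplices (6): P, Q, R, S, T, U
  1-simplices (12): PQ, PR, PS, PU, QR, QT, QU, RS, RT, ST, SU, TU
  2-simplices (8): PQR, PQU, PRS, PSU, QRT, QTU, RST, STU

Hence C_0 ≅ Z^6, C_1 ≅ Z^12, C_2 ≅ Z^8.

∂_1: C_1 → C_0 maps an edge to its endpoints' difference, ∂[p,q] = q − p. For instance
  ∂PU = U − P.
The 6×12 boundary matrix has rank 5 and Smith normal form diag(1,1,1,1,1).

Boundary ∂_2: C_2 → C_1 sends each 2-simplex [p,q,r] to [q,r] − [p,r] + [p,q]. For instance
  ∂PSU = SU − PU + PS,
  ∂PRS = RS − PS + PR.
The 12×8 boundary matrix has rank 7 and Smith normal form diag(1,1,1,1,1,1,1).

Reading off H_k = ker ∂_k / im ∂_{k+1}:

  H_0: rank C_0 − rank ∂_1 = 6 − 5 = 1, and the invariant factors of ∂_1 are all 1, so H_0 ≅ Z.
  H_1: rank ker ∂_1 − rank ∂_2 = (12 − 5) − 7 = 0, and the invariant factors of ∂_2 are all 1, so H_1 ≅ 0.
  H_2: rank ker ∂_2 − rank ∂_3 = (8 − 7) − 0 = 1, and there is no ∂_3, so H_2 ≅ Z.

(K is a triangulation of the 2-sphere S^2.)

Hence the Betti numbers are b_0 = 1, b_1 = 0, b_2 = 1.

b_0 = 1, b_1 = 0, b_2 = 1.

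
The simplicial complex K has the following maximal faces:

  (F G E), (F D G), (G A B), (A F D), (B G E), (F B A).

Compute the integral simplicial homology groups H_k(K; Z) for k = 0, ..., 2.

H_0 ≅ Z,  H_1 ≅ Z,  H_2 = 0.

Order the vertices as A < B < D < E < F < G. Listing each simplex with vertices in this order, K has dimension 2 with simplices:

  0-simplices (6): A, B, D, E, F, G
  1-simplices (12): AB, AD, AF, AG, BE, BF, BG, DF, DG, EF, EG, FG
  2-simplices (6): ABF, ABG, ADF, BEG, DFG, EFG

Hence C_0 ≅ Z^6, C_1 ≅ Z^12, C_2 ≅ Z^6.

The boundary map ∂_1: C_1 → C_0 sends each edge [p,q] (with p < q) to q − p.
The 6×12 boundary matrix has rank 5 and Smith normal form diag(1,1,1,1,1).

Boundary ∂_2: C_2 → C_1 acts by ∂[p,q,r] = [q,r] − [p,r] + [p,q]. For instance
  ∂EFG = FG − EG + EF,
  ∂ABG = BG − AG + AB.
This gives a 12×6 integer matrix of rank 6; reducing to Smith normal form yields diagonal entries (1,1,1,1,1,1).

From H_k ≅ ker(∂_k) / im(∂_{k+1}) we obtain:

  H_0: rank C_0 − rank ∂_1 = 6 − 5 = 1, and the invariant factors of ∂_1 are all 1, so H_0 = Z.
  H_1: rank ker ∂_1 − rank ∂_2 = (12 − 5) − 6 = 1, and the invariant factors of ∂_2 are all 1, so H_1 = Z.
  H_2: rank ker ∂_2 − rank ∂_3 = (6 − 6) − 0 = 0, and there is no ∂_3, so H_2 = 0.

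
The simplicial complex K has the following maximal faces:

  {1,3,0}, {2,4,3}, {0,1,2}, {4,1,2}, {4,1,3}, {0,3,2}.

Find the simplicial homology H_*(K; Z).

H_0 = Z,  H_1 = 0,  H_2 = Z.

Order the vertices as 0 < 1 < 2 < 3 < 4. Listing each simplex with vertices in this order, K has dimension 2 with simplices:

  0-simplices (5): [0], [1], [2], [3], [4]
  1-simplices (9): [0,1], [0,2], [0,3], [1,2], [1,3], [1,4], [2,3], [2,4], [3,4]
  2-simplices (6): [0,1,2], [0,1,3], [0,2,3], [1,2,4], [1,3,4], [2,3,4]

so the chain groups are C_0 ≅ Z^5, C_1 ≅ Z^9, C_2 ≅ Z^6.

Boundary ∂_1: C_1 → C_0 sends each edge [p,q] (with p < q) to q − p.
As a 5×9 matrix over Z this has rank 4, with invariant factors (1,1,1,1).

The boundary map ∂_2: C_2 → C_1 acts by ∂[p,q,r] = [q,r] − [p,r] + [p,q]. For instance
  ∂[1,3,4] = [3,4] − [1,4] + [1,3],
  ∂[0,2,3] = [2,3] − [0,3] + [0,2].
As a 9×6 matrix over Z this has rank 5, with invariant factors (1,1,1,1,1).

Computing H_k = (kernel of ∂_k) / (image of ∂_{k+1}):

  H_0: rank C_0 − rank ∂_1 = 5 − 4 = 1, and the invariant factors of ∂_1 are all 1, so H_0 = Z.
  H_1: rank ker ∂_1 − rank ∂_2 = (9 − 4) − 5 = 0, and the invariant factors of ∂_2 are all 1, so H_1 = 0.
  H_2: rank ker ∂_2 − rank ∂_3 = (6 − 5) − 0 = 1, and there is no ∂_3, so H_2 = Z.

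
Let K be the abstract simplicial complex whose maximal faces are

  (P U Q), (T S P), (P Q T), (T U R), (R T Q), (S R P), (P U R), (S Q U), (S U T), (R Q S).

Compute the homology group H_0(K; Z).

H_0 = Z.

We work with the vertex ordering P < Q < R < S < T < U. The simplices of K, each written with vertices in increasing order, are:

  0-simplices (6): P, Q, R, S, T, U
  1-simplices (15): PQ, PR, PS, PT, PU, QR, QS, QT, QU, RS, RT, RU, ST, SU, TU
  2-simplices (10): PQT, PQU, PRS, PRU, PST, QRS, QRT, QSU, RTU, STU

so the chain groups are C_0 ≅ Z^6, C_1 ≅ Z^15, C_2 ≅ Z^10.

∂_1: C_1 → C_0 maps an edge to its endpoints' difference, ∂[p,q] = q − p.
The 6×15 boundary matrix has rank 5 and Smith normal form diag(1,1,1,1,1).

∂_2: C_2 → C_1 maps a triangle to the signed sum of its edges. For instance
  ∂STU = TU − SU + ST,
  ∂PST = ST − PT + PS.
The resulting 15×10 matrix has rank 10, and its Smith normal form has invariant factors (1,1,1,1,1,1,1,1,1,2).

Reading off H_k = ker ∂_k / im ∂_{k+1}:

  H_0: rank C_0 − rank ∂_1 = 6 − 5 = 1, and the invariant factors of ∂_1 are all 1, so H_0 ≅ Z.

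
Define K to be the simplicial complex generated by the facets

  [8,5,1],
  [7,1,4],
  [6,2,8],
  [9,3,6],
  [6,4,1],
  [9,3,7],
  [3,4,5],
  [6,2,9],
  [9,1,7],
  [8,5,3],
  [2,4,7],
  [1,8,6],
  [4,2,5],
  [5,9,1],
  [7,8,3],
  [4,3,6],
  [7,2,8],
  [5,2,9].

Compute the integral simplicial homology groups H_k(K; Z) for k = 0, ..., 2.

Order the vertices as 1 < 2 < 3 < 4 < 5 < 6 < 7 < 8 < 9. Listing each simplex with vertices in this order, K has dimension 2 with simplices:

  0-simplices (9): [1], [2], [3], [4], [5], [6], [7], [8], [9]
  1-simplices (27): (27 of them)
  2-simplices (18): [1,4,6], [1,4,7], [1,5,8], [1,5,9], [1,6,8], [1,7,9], [2,4,5], [2,4,7], [2,5,9], [2,6,8], [2,6,9], [2,7,8], [3,4,5], [3,4,6], [3,5,8], [3,6,9], [3,7,8], [3,7,9]

Hence C_0 ≅ Z^9, C_1 ≅ Z^27, C_2 ≅ Z^18.

The boundary map ∂_1: C_1 → C_0 is given by ∂[p,q] = [q] − [p].
As a 9×27 matrix over Z this has rank 8, with invariant factors (1,1,1,1,1,1,1,1).

∂_2: C_2 → C_1 sends each 2-simplex [p,q,r] to [q,r] − [p,r] + [p,q]. For instance
  ∂[2,5,9] = [5,9] − [2,9] + [2,5],
  ∂[3,7,8] = [7,8] − [3,8] + [3,7].
The 27×18 boundary matrix has rank 17 and Smith normal form diag(1,1,1,1,1,1,1,1,1,1,1,1,1,1,1,1,1).

From H_k ≅ ker(∂_k) / im(∂_{k+1}) we obtain:

  H_0: rank C_0 − rank ∂_1 = 9 − 8 = 1, and the invariant factors of ∂_1 are all 1, so H_0 ≅ Z.
  H_1: rank ker ∂_1 − rank ∂_2 = (27 − 8) − 17 = 2, and the invariant factors of ∂_2 are all 1, so H_1 ≅ Z^2.
  H_2: rank ker ∂_2 − rank ∂_3 = (18 − 17) − 0 = 1, and there is no ∂_3, so H_2 ≅ Z.

H_0 ≅ Z,  H_1 ≅ Z^2,  H_2 ≅ Z.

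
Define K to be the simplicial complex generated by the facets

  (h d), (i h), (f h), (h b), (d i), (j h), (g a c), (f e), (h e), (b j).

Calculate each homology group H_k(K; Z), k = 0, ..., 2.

H_0 ≅ Z^2,  H_1 ≅ Z^3,  H_2 = 0.

Order the vertices as a < b < c < d < e < f < g < h < i < j. Listing each simplex with vertices in this order, K has dimension 2 with simplices:

  0-simplices (10): a, b, c, d, e, f, g, h, i, j
  1-simplices (12): ac, ag, bh, bj, cg, dh, di, ef, eh, fh, hi, hj
  2-simplices (1): acg

Hence C_0 ≅ Z^10, C_1 ≅ Z^12, C_2 ≅ Z^1.

The boundary map ∂_1: C_1 → C_0 sends each edge [p,q] (with p < q) to q − p.
The 10×12 boundary matrix has rank 8 and Smith normal form diag(1,1,1,1,1,1,1,1).

The boundary map ∂_2: C_2 → C_1 acts by ∂[p,q,r] = [q,r] − [p,r] + [p,q]. For instance
  ∂acg = cg − ag + ac.
This gives a 12×1 integer matrix of rank 1; reducing to Smith normal form yields diagonal entries (1).

Computing H_k = (kernel of ∂_k) / (image of ∂_{k+1}):

  H_0: rank C_0 − rank ∂_1 = 10 − 8 = 2, and the invariant factors of ∂_1 are all 1, so H_0 = Z^2.
  H_1: rank ker ∂_1 − rank ∂_2 = (12 − 8) − 1 = 3, and the invariant factors of ∂_2 are all 1, so H_1 = Z^3.
  H_2: rank ker ∂_2 − rank ∂_3 = (1 − 1) − 0 = 0, and there is no ∂_3, so H_2 = 0.

As a check, the Euler characteristic is 10 − 12 + 1 = -1, which agrees with 2 − 3 + 0 = -1.
(K is a triangulation of the disjoint union of the 2-simplex and a wedge of 3 circles.)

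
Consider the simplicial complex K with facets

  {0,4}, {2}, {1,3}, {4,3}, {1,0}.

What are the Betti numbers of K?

We work with the vertex ordering 0 < 1 < 2 < 3 < 4. The simplices of K, each written with vertices in increasing order, are:

  0-simplices (5): [0], [1], [2], [3], [4]
  1-simplices (4): [0,1], [0,4], [1,3], [3,4]

so the chain groups are C_0 ≅ Z^5, C_1 ≅ Z^4.

∂_1: C_1 → C_0 sends each edge [p,q] (with p < q) to q − p. For instance
  ∂[3,4] = [4] − [3].
As a 5×4 matrix over Z this has rank 3, with invariant factors (1,1,1).

Reading off H_k = ker ∂_k / im ∂_{k+1}:

  H_0: rank C_0 − rank ∂_1 = 5 − 3 = 2, and the invariant factors of ∂_1 are all 1, so H_0 ≅ Z^2.
  H_1: rank ker ∂_1 − rank ∂_2 = (4 − 3) − 0 = 1, and there is no ∂_2, so H_1 ≅ Z.

Hence the Betti numbers are b_0 = 2, b_1 = 1.

b_0 = 2, b_1 = 1.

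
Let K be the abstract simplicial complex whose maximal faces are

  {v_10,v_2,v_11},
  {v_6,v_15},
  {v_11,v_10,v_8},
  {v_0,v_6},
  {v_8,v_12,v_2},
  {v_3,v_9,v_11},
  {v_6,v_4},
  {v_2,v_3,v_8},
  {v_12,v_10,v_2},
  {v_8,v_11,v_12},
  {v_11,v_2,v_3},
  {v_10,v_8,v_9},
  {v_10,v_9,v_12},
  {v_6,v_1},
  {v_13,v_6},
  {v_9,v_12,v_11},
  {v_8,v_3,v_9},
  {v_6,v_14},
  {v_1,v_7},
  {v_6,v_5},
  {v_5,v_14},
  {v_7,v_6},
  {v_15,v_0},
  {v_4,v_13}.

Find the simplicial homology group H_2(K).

H_2 ≅ 0.

Order the vertices as v_0 < v_1 < v_2 < v_3 < v_4 < v_5 < v_6 < v_7 < v_8 < v_9 < v_10 < v_11 < v_12 < v_13 < v_14 < v_15. Listing each simplex with vertices in this order, K has dimension 2 with simplices:

  0-simplices (16): [v_0], [v_1], [v_2], [v_3], [v_4], [v_5], [v_6], [v_7], [v_8], [v_9], [v_10], [v_11], [v_12], [v_13], [v_14], [v_15]
  1-simplices (30): (30 of them)
  2-simplices (12): (12 of them)

giving chain groups C_0 ≅ Z^16, C_1 ≅ Z^30, C_2 ≅ Z^12.

Boundary ∂_1: C_1 → C_0 maps an edge to its endpoints' difference, ∂[p,q] = q − p.
The 16×30 boundary matrix has rank 14 and Smith normal form diag(1,1,1,1,1,1,1,1,1,1,1,1,1,1).

∂_2: C_2 → C_1 maps a triangle to the signed sum of its edges. For instance
  ∂[v_8,v_10,v_11] = [v_10,v_11] − [v_8,v_11] + [v_8,v_10],
  ∂[v_2,v_10,v_11] = [v_10,v_11] − [v_2,v_11] + [v_2,v_10].
As a 30×12 matrix over Z this has rank 12, with invariant factors (1,1,1,1,1,1,1,1,1,1,1,2).

Reading off H_k = ker ∂_k / im ∂_{k+1}:

  H_2: rank ker ∂_2 − rank ∂_3 = (12 − 12) − 0 = 0, and there is no ∂_3, so H_2 = 0.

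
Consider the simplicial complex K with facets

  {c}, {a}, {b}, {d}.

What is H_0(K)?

Take the total order a < b < c < d on the vertex set. Then K (dimension 0) consists of the simplices:

  0-simplices (4): a, b, c, d

giving chain groups C_0 ≅ Z^4.

Computing H_k = (kernel of ∂_k) / (image of ∂_{k+1}):

  H_0: rank C_0 − rank ∂_1 = 4 − 0 = 4, and there is no ∂_1, so H_0 ≅ Z^4.

H_0 ≅ Z^4.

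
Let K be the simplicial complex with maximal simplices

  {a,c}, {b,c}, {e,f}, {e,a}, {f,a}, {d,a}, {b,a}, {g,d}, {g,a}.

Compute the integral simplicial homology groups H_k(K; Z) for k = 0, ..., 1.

K has 7 vertices, 9 edges.
rank ∂_0 = 0, rank ∂_1 = 6 ⇒ b_0 = 7 − 0 − 6 = 1; all invariant factors of ∂_1 are 1 so no torsion. So H_0 ≅ Z.
rank ∂_1 = 6, rank ∂_2 = 0 ⇒ b_1 = 9 − 6 − 0 = 3. So H_1 ≅ Z^3.

H_0 = Z,  H_1 = Z^3.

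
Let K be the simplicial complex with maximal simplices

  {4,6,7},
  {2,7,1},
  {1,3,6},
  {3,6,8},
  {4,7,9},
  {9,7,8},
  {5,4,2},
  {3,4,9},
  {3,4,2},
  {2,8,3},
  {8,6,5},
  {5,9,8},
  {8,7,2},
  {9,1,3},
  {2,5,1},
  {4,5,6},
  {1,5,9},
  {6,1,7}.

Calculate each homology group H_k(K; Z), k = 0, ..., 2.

H_0 = Z,  H_1 = Z^2,  H_2 = Z.

Order the vertices as 1 < 2 < 3 < 4 < 5 < 6 < 7 < 8 < 9. Listing each simplex with vertices in this order, K has dimension 2 with simplices:

  0-simplices (9): [1], [2], [3], [4], [5], [6], [7], [8], [9]
  1-simplices (27): (27 of them)
  2-simplices (18): [1,2,5], [1,2,7], [1,3,6], [1,3,9], [1,5,9], [1,6,7], [2,3,4], [2,3,8], [2,4,5], [2,7,8], [3,4,9], [3,6,8], [4,5,6], [4,6,7], [4,7,9], [5,6,8], [5,8,9], [7,8,9]

so the chain groups are C_0 ≅ Z^9, C_1 ≅ Z^27, C_2 ≅ Z^18.

∂_1: C_1 → C_0 maps an edge to its endpoints' difference, ∂[p,q] = q − p.
As a 9×27 matrix over Z this has rank 8, with invariant factors (1,1,1,1,1,1,1,1).

The boundary map ∂_2: C_2 → C_1 sends each 2-simplex [p,q,r] to [q,r] − [p,r] + [p,q]. For instance
  ∂[4,6,7] = [6,7] − [4,7] + [4,6],
  ∂[1,3,9] = [3,9] − [1,9] + [1,3].
As a 27×18 matrix over Z this has rank 17, with invariant factors (1,1,1,1,1,1,1,1,1,1,1,1,1,1,1,1,1).

Reading off H_k = ker ∂_k / im ∂_{k+1}:

  H_0: rank C_0 − rank ∂_1 = 9 − 8 = 1, and the invariant factors of ∂_1 are all 1, so H_0 = Z.
  H_1: rank ker ∂_1 − rank ∂_2 = (27 − 8) − 17 = 2, and the invariant factors of ∂_2 are all 1, so H_1 = Z^2.
  H_2: rank ker ∂_2 − rank ∂_3 = (18 − 17) − 0 = 1, and there is no ∂_3, so H_2 = Z.

As a check, the Euler characteristic is 9 − 27 + 18 = 0, which agrees with 1 − 2 + 1 = 0.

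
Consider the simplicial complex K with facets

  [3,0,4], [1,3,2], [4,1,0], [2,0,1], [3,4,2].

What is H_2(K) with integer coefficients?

H_2 ≅ 0.

Order the vertices as 0 < 1 < 2 < 3 < 4. Listing each simplex with vertices in this order, K has dimension 2 with simplices:

  0-simplices (5): [0], [1], [2], [3], [4]
  1-simplices (10): [0,1], [0,2], [0,3], [0,4], [1,2], [1,3], [1,4], [2,3], [2,4], [3,4]
  2-simplices (5): [0,1,2], [0,1,4], [0,3,4], [1,2,3], [2,3,4]

Hence C_0 ≅ Z^5, C_1 ≅ Z^10, C_2 ≅ Z^5.

Boundary ∂_1: C_1 → C_0 maps an edge to its endpoints' difference, ∂[p,q] = q − p. For instance
  ∂[0,4] = [4] − [0].
The 5×10 boundary matrix has rank 4 and Smith normal form diag(1,1,1,1).

Boundary ∂_2: C_2 → C_1 acts by ∂[p,q,r] = [q,r] − [p,r] + [p,q]. For instance
  ∂[0,1,2] = [1,2] − [0,2] + [0,1],
  ∂[1,2,3] = [2,3] − [1,3] + [1,2].
The 10×5 boundary matrix has rank 5 and Smith normal form diag(1,1,1,1,1).

Computing H_k = (kernel of ∂_k) / (image of ∂_{k+1}):

  H_2: rank ker ∂_2 − rank ∂_3 = (5 − 5) − 0 = 0, and there is no ∂_3, so H_2 ≅ 0.

(K is a triangulation of the Möbius band.)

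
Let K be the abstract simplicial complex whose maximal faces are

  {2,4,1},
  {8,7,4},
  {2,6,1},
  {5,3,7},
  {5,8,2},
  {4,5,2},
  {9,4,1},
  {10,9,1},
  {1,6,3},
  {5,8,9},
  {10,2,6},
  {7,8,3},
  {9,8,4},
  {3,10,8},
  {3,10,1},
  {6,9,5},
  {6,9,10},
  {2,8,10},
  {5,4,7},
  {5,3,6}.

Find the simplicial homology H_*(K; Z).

Take the total order 1 < 2 < 3 < 4 < 5 < 6 < 7 < 8 < 9 < 10 on the vertex set. Then K (dimension 2) consists of the simplices:

  0-simplices (10): [1], [2], [3], [4], [5], [6], [7], [8], [9], [10]
  1-simplices (30): (30 of them)
  2-simplices (20): (20 of them)

so the chain groups are C_0 ≅ Z^10, C_1 ≅ Z^30, C_2 ≅ Z^20.

Boundary ∂_1: C_1 → C_0 is given by ∂[p,q] = [q] − [p]. For instance
  ∂[1,3] = [3] − [1].
This gives a 10×30 integer matrix of rank 9; reducing to Smith normal form yields diagonal entries (1,1,1,1,1,1,1,1,1).

The boundary map ∂_2: C_2 → C_1 acts by ∂[p,q,r] = [q,r] − [p,r] + [p,q]. For instance
  ∂[2,6,10] = [6,10] − [2,10] + [2,6],
  ∂[4,5,7] = [5,7] − [4,7] + [4,5].
This gives a 30×20 integer matrix of rank 20; reducing to Smith normal form yields diagonal entries (1,1,1,1,1,1,1,1,1,1,1,1,1,1,1,1,1,1,1,2).

Now H_k = ker ∂_k / im ∂_{k+1}, so:

  H_0: rank C_0 − rank ∂_1 = 10 − 9 = 1, and the invariant factors of ∂_1 are all 1, so H_0 ≅ Z.
  H_1: rank ker ∂_1 − rank ∂_2 = (30 − 9) − 20 = 1, and ∂_2 has invariant factor 2 > 1, so H_1 ≅ Z × Z/2.
  H_2: rank ker ∂_2 − rank ∂_3 = (20 − 20) − 0 = 0, and there is no ∂_3, so H_2 ≅ 0.

As a check, the Euler characteristic is 10 − 30 + 20 = 0, which agrees with 1 − 1 + 0 = 0.

H_0 ≅ Z,  H_1 ≅ Z × Z/2,  H_2 = 0.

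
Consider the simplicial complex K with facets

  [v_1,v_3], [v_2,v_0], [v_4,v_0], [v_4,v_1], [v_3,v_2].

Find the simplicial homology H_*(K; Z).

H_0 ≅ Z,  H_1 ≅ Z.

Fix the vertex order v_0 < v_1 < v_2 < v_3 < v_4 and write every simplex with vertices in increasing order. Then dim K = 1 and the simplices of K are:

  0-simplices (5): [v_0], [v_1], [v_2], [v_3], [v_4]
  1-simplices (5): [v_0,v_2], [v_0,v_4], [v_1,v_3], [v_1,v_4], [v_2,v_3]

giving chain groups C_0 ≅ Z^5, C_1 ≅ Z^5.

The boundary map ∂_1: C_1 → C_0 is given by ∂[p,q] = [q] − [p]. For instance
  ∂[v_0,v_2] = [v_2] − [v_0].
As a 5×5 matrix over Z this has rank 4, with invariant factors (1,1,1,1).

Now H_k = ker ∂_k / im ∂_{k+1}, so:

  H_0: rank C_0 − rank ∂_1 = 5 − 4 = 1, and the invariant factors of ∂_1 are all 1, so H_0 = Z.
  H_1: rank ker ∂_1 − rank ∂_2 = (5 − 4) − 0 = 1, and there is no ∂_2, so H_1 = Z.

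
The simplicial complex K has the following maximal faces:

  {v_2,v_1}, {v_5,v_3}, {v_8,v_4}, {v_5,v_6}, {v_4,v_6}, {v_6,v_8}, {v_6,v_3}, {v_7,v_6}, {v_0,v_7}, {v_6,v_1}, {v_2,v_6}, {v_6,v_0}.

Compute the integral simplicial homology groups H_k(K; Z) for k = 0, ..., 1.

H_0 = Z,  H_1 = Z^4.

Take the total order v_0 < v_1 < v_2 < v_3 < v_4 < v_5 < v_6 < v_7 < v_8 on the vertex set. Then K (dimension 1) consists of the simplices:

  0-simplices (9): [v_0], [v_1], [v_2], [v_3], [v_4], [v_5], [v_6], [v_7], [v_8]
  1-simplices (12): [v_0,v_6], [v_0,v_7], [v_1,v_2], [v_1,v_6], [v_2,v_6], [v_3,v_5], [v_3,v_6], [v_4,v_6], [v_4,v_8], [v_5,v_6], [v_6,v_7], [v_6,v_8]

Hence C_0 ≅ Z^9, C_1 ≅ Z^12.

Boundary ∂_1: C_1 → C_0 is given by ∂[p,q] = [q] − [p]. For instance
  ∂[v_3,v_6] = [v_6] − [v_3].
The 9×12 boundary matrix has rank 8 and Smith normal form diag(1,1,1,1,1,1,1,1).

Reading off H_k = ker ∂_k / im ∂_{k+1}:

  H_0: rank C_0 − rank ∂_1 = 9 − 8 = 1, and the invariant factors of ∂_1 are all 1, so H_0 ≅ Z.
  H_1: rank ker ∂_1 − rank ∂_2 = (12 − 8) − 0 = 4, and there is no ∂_2, so H_1 ≅ Z^4.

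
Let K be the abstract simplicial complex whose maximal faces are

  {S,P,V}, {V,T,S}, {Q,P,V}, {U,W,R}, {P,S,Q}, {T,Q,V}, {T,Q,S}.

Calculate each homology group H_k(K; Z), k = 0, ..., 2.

Fix the vertex order P < Q < R < S < T < U < V < W and write every simplex with vertices in increasing order. Then dim K = 2 and the simplices of K are:

  0-simplices (8): P, Q, R, S, T, U, V, W
  1-simplices (12): PQ, PS, PV, QS, QT, QV, RU, RW, ST, SV, TV, UW
  2-simplices (7): PQS, PQV, PSV, QST, QTV, RUW, STV

so the chain groups are C_0 ≅ Z^8, C_1 ≅ Z^12, C_2 ≅ Z^7.

Boundary ∂_1: C_1 → C_0 sends each edge [p,q] (with p < q) to q − p. For instance
  ∂ST = T − S.
The 8×12 boundary matrix has rank 6 and Smith normal form diag(1,1,1,1,1,1).

The boundary map ∂_2: C_2 → C_1 acts by ∂[p,q,r] = [q,r] − [p,r] + [p,q]. For instance
  ∂PSV = SV − PV + PS,
  ∂QTV = TV − QV + QT.
This gives a 12×7 integer matrix of rank 6; reducing to Smith normal form yields diagonal entries (1,1,1,1,1,1).

Computing H_k = (kernel of ∂_k) / (image of ∂_{k+1}):

  H_0: rank C_0 − rank ∂_1 = 8 − 6 = 2, and the invariant factors of ∂_1 are all 1, so H_0 ≅ Z^2.
  H_1: rank ker ∂_1 − rank ∂_2 = (12 − 6) − 6 = 0, and the invariant factors of ∂_2 are all 1, so H_1 ≅ 0.
  H_2: rank ker ∂_2 − rank ∂_3 = (7 − 6) − 0 = 1, and there is no ∂_3, so H_2 ≅ Z.

(K is a triangulation of the disjoint union of the 2-sphere S^2 and the 2-simplex.)

H_0 ≅ Z^2,  H_1 = 0,  H_2 ≅ Z.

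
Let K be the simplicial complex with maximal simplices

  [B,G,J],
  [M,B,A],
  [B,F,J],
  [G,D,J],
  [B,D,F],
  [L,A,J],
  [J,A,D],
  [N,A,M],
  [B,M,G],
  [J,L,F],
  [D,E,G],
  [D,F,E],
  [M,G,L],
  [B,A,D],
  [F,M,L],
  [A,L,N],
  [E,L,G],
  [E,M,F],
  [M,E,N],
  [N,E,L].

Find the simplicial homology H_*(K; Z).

Take the total order A < B < D < E < F < G < J < L < M < N on the vertex set. Then K (dimension 2) consists of the simplices:

  0-simplices (10): A, B, D, E, F, G, J, L, M, N
  1-simplices (30): AB, AD, AJ, AL, AM, AN, BD, BF, BG, BJ, BM, DE, DF, DG, DJ, EF, EG, EL, EM, EN, FJ, FL, FM, GJ, GL, GM, JL, LM, LN, MN
  2-simplices (20): ABD, ABM, ADJ, AJL, ALN, AMN, BDF, BFJ, BGJ, BGM, DEF, DEG, DGJ, EFM, EGL, ELN, EMN, FJL, FLM, GLM

Hence C_0 ≅ Z^10, C_1 ≅ Z^30, C_2 ≅ Z^20.

The boundary map ∂_1: C_1 → C_0 sends each edge [p,q] (with p < q) to q − p.
The 10×30 boundary matrix has rank 9 and Smith normal form diag(1,1,1,1,1,1,1,1,1).

The boundary map ∂_2: C_2 → C_1 acts by ∂[p,q,r] = [q,r] − [p,r] + [p,q]. For instance
  ∂ELN = LN − EN + EL,
  ∂DEF = EF − DF + DE.
This gives a 30×20 integer matrix of rank 20; reducing to Smith normal form yields diagonal entries (1,1,1,1,1,1,1,1,1,1,1,1,1,1,1,1,1,1,1,2).

Computing H_k = (kernel of ∂_k) / (image of ∂_{k+1}):

  H_0: rank C_0 − rank ∂_1 = 10 − 9 = 1, and the invariant factors of ∂_1 are all 1, so H_0 ≅ Z.
  H_1: rank ker ∂_1 − rank ∂_2 = (30 − 9) − 20 = 1, and ∂_2 has invariant factor 2 > 1, so H_1 ≅ Z ⊕ Z/2Z.
  H_2: rank ker ∂_2 − rank ∂_3 = (20 − 20) − 0 = 0, and there is no ∂_3, so H_2 ≅ 0.

H_0 = Z,  H_1 = Z ⊕ Z/2Z,  H_2 = 0.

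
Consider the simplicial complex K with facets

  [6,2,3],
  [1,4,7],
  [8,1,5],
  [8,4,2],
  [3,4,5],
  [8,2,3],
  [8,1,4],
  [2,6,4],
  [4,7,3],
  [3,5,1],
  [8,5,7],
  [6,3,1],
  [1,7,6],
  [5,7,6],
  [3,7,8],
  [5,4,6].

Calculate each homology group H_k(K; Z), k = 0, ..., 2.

H_0 = Z,  H_1 = Z^2,  H_2 = Z.

Fix the vertex order 1 < 2 < 3 < 4 < 5 < 6 < 7 < 8 and write every simplex with vertices in increasing order. Then dim K = 2 and the simplices of K are:

  0-simplices (8): [1], [2], [3], [4], [5], [6], [7], [8]
  1-simplices (24): (24 of them)
  2-simplices (16): [1,3,5], [1,3,6], [1,4,7], [1,4,8], [1,5,8], [1,6,7], [2,3,6], [2,3,8], [2,4,6], [2,4,8], [3,4,5], [3,4,7], [3,7,8], [4,5,6], [5,6,7], [5,7,8]

so the chain groups are C_0 ≅ Z^8, C_1 ≅ Z^24, C_2 ≅ Z^16.

The boundary map ∂_1: C_1 → C_0 sends each edge [p,q] (with p < q) to q − p.
As a 8×24 matrix over Z this has rank 7, with invariant factors (1,1,1,1,1,1,1).

∂_2: C_2 → C_1 sends each 2-simplex [p,q,r] to [q,r] − [p,r] + [p,q]. For instance
  ∂[3,4,5] = [4,5] − [3,5] + [3,4],
  ∂[1,3,5] = [3,5] − [1,5] + [1,3].
This gives a 24×16 integer matrix of rank 15; reducing to Smith normal form yields diagonal entries (1,1,1,1,1,1,1,1,1,1,1,1,1,1,1).

Computing H_k = (kernel of ∂_k) / (image of ∂_{k+1}):

  H_0: rank C_0 − rank ∂_1 = 8 − 7 = 1, and the invariant factors of ∂_1 are all 1, so H_0 ≅ Z.
  H_1: rank ker ∂_1 − rank ∂_2 = (24 − 7) − 15 = 2, and the invariant factors of ∂_2 are all 1, so H_1 ≅ Z^2.
  H_2: rank ker ∂_2 − rank ∂_3 = (16 − 15) − 0 = 1, and there is no ∂_3, so H_2 ≅ Z.

As a check, the Euler characteristic is 8 − 24 + 16 = 0, which agrees with 1 − 2 + 1 = 0.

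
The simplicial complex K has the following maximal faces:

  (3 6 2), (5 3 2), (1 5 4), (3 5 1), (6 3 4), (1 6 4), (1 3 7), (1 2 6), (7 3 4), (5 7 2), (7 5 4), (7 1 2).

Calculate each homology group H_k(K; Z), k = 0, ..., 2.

Order the vertices as 1 < 2 < 3 < 4 < 5 < 6 < 7. Listing each simplex with vertices in this order, K has dimension 2 with simplices:

  0-simplices (7): [1], [2], [3], [4], [5], [6], [7]
  1-simplices (18): [1,2], [1,3], [1,4], [1,5], [1,6], [1,7], [2,3], [2,5], [2,6], [2,7], [3,4], [3,5], [3,6], [3,7], [4,5], [4,6], [4,7], [5,7]
  2-simplices (12): [1,2,6], [1,2,7], [1,3,5], [1,3,7], [1,4,5], [1,4,6], [2,3,5], [2,3,6], [2,5,7], [3,4,6], [3,4,7], [4,5,7]

so the chain groups are C_0 ≅ Z^7, C_1 ≅ Z^18, C_2 ≅ Z^12.

∂_1: C_1 → C_0 maps an edge to its endpoints' difference, ∂[p,q] = q − p. For instance
  ∂[1,4] = [4] − [1].
The resulting 7×18 matrix has rank 6, and its Smith normal form has invariant factors (1,1,1,1,1,1).

Boundary ∂_2: C_2 → C_1 acts by ∂[p,q,r] = [q,r] − [p,r] + [p,q]. For instance
  ∂[1,2,6] = [2,6] − [1,6] + [1,2],
  ∂[3,4,6] = [4,6] − [3,6] + [3,4].
The resulting 18×12 matrix has rank 12, and its Smith normal form has invariant factors (1,1,1,1,1,1,1,1,1,1,1,2).

Reading off H_k = ker ∂_k / im ∂_{k+1}:

  H_0: rank C_0 − rank ∂_1 = 7 − 6 = 1, and the invariant factors of ∂_1 are all 1, so H_0 ≅ Z.
  H_1: rank ker ∂_1 − rank ∂_2 = (18 − 6) − 12 = 0, and ∂_2 has invariant factor 2 > 1, so H_1 ≅ Z_2.
  H_2: rank ker ∂_2 − rank ∂_3 = (12 − 12) − 0 = 0, and there is no ∂_3, so H_2 ≅ 0.

(K is a triangulation of the real projective plane RP^2.)

H_0 ≅ Z,  H_1 ≅ Z_2,  H_2 = 0.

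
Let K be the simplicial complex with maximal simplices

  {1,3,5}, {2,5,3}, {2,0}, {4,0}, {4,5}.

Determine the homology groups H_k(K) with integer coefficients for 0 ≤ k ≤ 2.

H_0 = Z,  H_1 = Z,  H_2 = 0.

Fix the vertex order 0 < 1 < 2 < 3 < 4 < 5 and write every simplex with vertices in increasing order. Then dim K = 2 and the simplices of K are:

  0-simplices (6): [0], [1], [2], [3], [4], [5]
  1-simplices (8): [0,2], [0,4], [1,3], [1,5], [2,3], [2,5], [3,5], [4,5]
  2-simplices (2): [1,3,5], [2,3,5]

Hence C_0 ≅ Z^6, C_1 ≅ Z^8, C_2 ≅ Z^2.

∂_1: C_1 → C_0 maps an edge to its endpoints' difference, ∂[p,q] = q − p. For instance
  ∂[3,5] = [5] − [3].
As a 6×8 matrix over Z this has rank 5, with invariant factors (1,1,1,1,1).

Boundary ∂_2: C_2 → C_1 sends each 2-simplex [p,q,r] to [q,r] − [p,r] + [p,q]. For instance
  ∂[1,3,5] = [3,5] − [1,5] + [1,3],
  ∂[2,3,5] = [3,5] − [2,5] + [2,3].
The resulting 8×2 matrix has rank 2, and its Smith normal form has invariant factors (1,1).

From H_k ≅ ker(∂_k) / im(∂_{k+1}) we obtain:

  H_0: rank C_0 − rank ∂_1 = 6 − 5 = 1, and the invariant factors of ∂_1 are all 1, so H_0 ≅ Z.
  H_1: rank ker ∂_1 − rank ∂_2 = (8 − 5) − 2 = 1, and the invariant factors of ∂_2 are all 1, so H_1 ≅ Z.
  H_2: rank ker ∂_2 − rank ∂_3 = (2 − 2) − 0 = 0, and there is no ∂_3, so H_2 ≅ 0.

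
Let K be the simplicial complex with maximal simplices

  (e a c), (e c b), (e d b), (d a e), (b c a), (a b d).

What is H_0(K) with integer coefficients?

H_0 ≅ Z.

Take the total order a < b < c < d < e on the vertex set. Then K (dimension 2) consists of the simplices:

  0-simplices (5): a, b, c, d, e
  1-simplices (9): ab, ac, ad, ae, bc, bd, be, ce, de
  2-simplices (6): abc, abd, ace, ade, bce, bde

giving chain groups C_0 ≅ Z^5, C_1 ≅ Z^9, C_2 ≅ Z^6.

∂_1: C_1 → C_0 is given by ∂[p,q] = [q] − [p]. For instance
  ∂ce = e − c.
As a 5×9 matrix over Z this has rank 4, with invariant factors (1,1,1,1).

∂_2: C_2 → C_1 sends each 2-simplex [p,q,r] to [q,r] − [p,r] + [p,q]. For instance
  ∂abd = bd − ad + ab,
  ∂abc = bc − ac + ab.
The 9×6 boundary matrix has rank 5 and Smith normal form diag(1,1,1,1,1).

From H_k ≅ ker(∂_k) / im(∂_{k+1}) we obtain:

  H_0: rank C_0 − rank ∂_1 = 5 − 4 = 1, and the invariant factors of ∂_1 are all 1, so H_0 = Z.

(K is a triangulation of the 2-sphere S^2.)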